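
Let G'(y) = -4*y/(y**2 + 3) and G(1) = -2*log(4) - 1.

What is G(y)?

The substitution u = y**2 + 3 works: G'(y) is exactly (dG/du)*(du/dy) for that inner function.
A general antiderivative is -2*log(y**2 + 3) + C.
The condition gives C = -2*log(4) - 1 - (-2*log(4)) = -1.
So G(y) = -2*log(y**2 + 3) - 1.
Check: d/dy[-2*log(y**2 + 3) - 1] = -4*y/(y**2 + 3) = G'(y).

G(y) = -2*log(y**2 + 3) - 1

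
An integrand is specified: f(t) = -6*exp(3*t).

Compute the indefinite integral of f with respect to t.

For F(t) to be correct the identity F'(t) - f(t) = 0 must hold.
Check: d/dt[-2*exp(3*t)] = -6*exp(3*t) = f(t).

F(t) = -2*exp(3*t) + C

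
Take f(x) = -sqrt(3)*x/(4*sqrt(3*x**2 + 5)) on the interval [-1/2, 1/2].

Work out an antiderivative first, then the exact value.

Antiderivative: F(x) = -sqrt(x**2 + 5/3)/4; value = 0

The substitution u = x**2 + 5/3 works: f is exactly (dF/du)*(du/dx) for that inner function.
F(x) = -sqrt(x**2 + 5/3)/4 is an antiderivative of f.
Check: d/dx[-sqrt(x**2 + 5/3)/4] = -sqrt(3)*x/(4*sqrt(3*x**2 + 5)) = f(x).
F(1/2) = -sqrt(69)/24; F(-1/2) = -sqrt(69)/24.
Integral = F(1/2) - F(-1/2) = 0.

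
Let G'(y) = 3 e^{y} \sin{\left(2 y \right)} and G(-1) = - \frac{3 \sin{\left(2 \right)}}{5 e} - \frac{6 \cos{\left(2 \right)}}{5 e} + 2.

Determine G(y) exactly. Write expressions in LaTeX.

G(y) = - \frac{- 3 e^{y} \sin{\left(2 y \right)} + 6 e^{y} \cos{\left(2 y \right)} - 10}{5}

For G(y) to be correct, d/dy[G] must agree with the stated G'(y) identically.
A general antiderivative is \frac{3 e^{y} \sin{\left(2 y \right)}}{5} - \frac{6 e^{y} \cos{\left(2 y \right)}}{5} + C.
The condition gives C = - \frac{3 \sin{\left(2 \right)}}{5 e} - \frac{6 \cos{\left(2 \right)}}{5 e} + 2 - (- \frac{3 \sin{\left(2 \right)}}{5 e} - \frac{6 \cos{\left(2 \right)}}{5 e}) = 2.
So G(y) = - \frac{- 3 e^{y} \sin{\left(2 y \right)} + 6 e^{y} \cos{\left(2 y \right)} - 10}{5}.
Check: d/dy[- \frac{- 3 e^{y} \sin{\left(2 y \right)} + 6 e^{y} \cos{\left(2 y \right)} - 10}{5}] = 3 e^{y} \sin{\left(2 y \right)} = G'(y).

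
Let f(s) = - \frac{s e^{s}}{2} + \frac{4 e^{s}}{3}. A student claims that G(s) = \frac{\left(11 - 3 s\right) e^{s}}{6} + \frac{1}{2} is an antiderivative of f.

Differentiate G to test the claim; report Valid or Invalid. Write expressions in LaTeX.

d/ds[G] = - \frac{s e^{s}}{2} + \frac{4 e^{s}}{3}
This equals f(s) exactly, so the claim holds.

Valid. The derivative of G reproduces f.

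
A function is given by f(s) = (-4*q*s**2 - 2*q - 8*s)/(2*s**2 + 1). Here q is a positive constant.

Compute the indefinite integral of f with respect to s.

F(s) = -2*q*s - 2*log(2*s**2 + 1) + C

Since d/ds undoes antidifferentiation here, F'(s) = f(s) is required of F(s).
Check: d/ds[-2*q*s - 2*log(2*s**2 + 1)] = (-4*q*s**2 - 2*q - 8*s)/(2*s**2 + 1) = f(s).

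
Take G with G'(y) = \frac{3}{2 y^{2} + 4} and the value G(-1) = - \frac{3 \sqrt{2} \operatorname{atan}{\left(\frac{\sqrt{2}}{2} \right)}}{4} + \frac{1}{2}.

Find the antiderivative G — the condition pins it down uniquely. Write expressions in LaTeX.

A first test for any G(y): its y-derivative must equal the given G'(y).
A general antiderivative is \frac{3 \sqrt{2} \operatorname{atan}{\left(\frac{\sqrt{2} y}{2} \right)}}{4} + C.
The condition gives C = - \frac{3 \sqrt{2} \operatorname{atan}{\left(\frac{\sqrt{2}}{2} \right)}}{4} + \frac{1}{2} - (- \frac{3 \sqrt{2} \operatorname{atan}{\left(\frac{\sqrt{2}}{2} \right)}}{4}) = \frac{1}{2}.
So G(y) = \frac{3 \sqrt{2} \operatorname{atan}{\left(\frac{\sqrt{2} y}{2} \right)} + 2}{4}.
Check: d/dy[\frac{3 \sqrt{2} \operatorname{atan}{\left(\frac{\sqrt{2} y}{2} \right)} + 2}{4}] = \frac{3}{2 y^{2} + 4} = G'(y).

G(y) = \frac{3 \sqrt{2} \operatorname{atan}{\left(\frac{\sqrt{2} y}{2} \right)} + 2}{4}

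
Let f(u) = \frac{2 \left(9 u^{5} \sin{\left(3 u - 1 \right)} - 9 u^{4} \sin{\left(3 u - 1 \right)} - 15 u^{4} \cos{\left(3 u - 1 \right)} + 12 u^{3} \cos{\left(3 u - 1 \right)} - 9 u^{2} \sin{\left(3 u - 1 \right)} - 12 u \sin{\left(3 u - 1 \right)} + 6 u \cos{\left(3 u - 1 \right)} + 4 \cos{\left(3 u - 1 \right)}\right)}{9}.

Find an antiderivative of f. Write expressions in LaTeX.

An antiderivative is F(u) = - \frac{2 \left(u^{5} - u^{4} - u^{2} - \frac{4 u}{3}\right) \cos{\left(3 u - 1 \right)}}{3}.

f has the shape v'r + vr' for v = - \frac{2 u^{5}}{3} + \frac{2 u^{4}}{3} + \frac{2 u^{2}}{3} + \frac{8 u}{9} and r = \cos{\left(3 u - 1 \right)} — it is the derivative of the product v*r.
Check: d/du[- \frac{2 \left(u^{5} - u^{4} - u^{2} - \frac{4 u}{3}\right) \cos{\left(3 u - 1 \right)}}{3}] = 2 u^{5} \sin{\left(3 u - 1 \right)} - 2 u^{4} \sin{\left(3 u - 1 \right)} - \frac{10 u^{4} \cos{\left(3 u - 1 \right)}}{3} + \frac{8 u^{3} \cos{\left(3 u - 1 \right)}}{3} - 2 u^{2} \sin{\left(3 u - 1 \right)} - \frac{8 u \sin{\left(3 u - 1 \right)}}{3} + \frac{4 u \cos{\left(3 u - 1 \right)}}{3} + \frac{8 \cos{\left(3 u - 1 \right)}}{9}, which equals f(u).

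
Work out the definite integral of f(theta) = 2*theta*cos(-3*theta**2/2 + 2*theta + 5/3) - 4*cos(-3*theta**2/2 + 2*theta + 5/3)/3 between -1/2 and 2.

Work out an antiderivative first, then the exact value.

f matches the chain-rule pattern g'(h)*h' with inner function h(theta) = -3*theta**2/2 + 2*theta + 5/3; substituting u = h(theta) collapses the integral.
F(theta) = -2*sin(-3*theta**2/2 + 2*theta + 5/3)/3 is an antiderivative of f.
Check: d/dtheta[-2*sin(-3*theta**2/2 + 2*theta + 5/3)/3] = 2*theta*cos(-3*theta**2/2 + 2*theta + 5/3) - 4*cos(-3*theta**2/2 + 2*theta + 5/3)/3 = f(theta).
F(2) = 2*sin(1/3)/3; F(-1/2) = -2*sin(7/24)/3.
Integral = F(2) - F(-1/2) = 2*sin(7/24)/3 + 2*sin(1/3)/3.

Antiderivative: F(theta) = -2*sin(-3*theta**2/2 + 2*theta + 5/3)/3; value = 2*sin(7/24)/3 + 2*sin(1/3)/3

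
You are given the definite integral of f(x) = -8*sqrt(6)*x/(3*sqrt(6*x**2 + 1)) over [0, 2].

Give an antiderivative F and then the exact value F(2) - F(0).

Antiderivative: F(x) = -4*sqrt(6)*sqrt(6*x**2 + 1)/9; value = -16*sqrt(6)/9

The substitution u = 4*x**2 + 2/3 works: f is exactly (dF/du)*(du/dx) for that inner function.
F(x) = -4*sqrt(6)*sqrt(6*x**2 + 1)/9 is an antiderivative of f.
Check: d/dx[-4*sqrt(6)*sqrt(6*x**2 + 1)/9] = -8*sqrt(6)*x/(3*sqrt(6*x**2 + 1)) = f(x).
F(2) = -20*sqrt(6)/9; F(0) = -4*sqrt(6)/9.
Integral = F(2) - F(0) = -16*sqrt(6)/9.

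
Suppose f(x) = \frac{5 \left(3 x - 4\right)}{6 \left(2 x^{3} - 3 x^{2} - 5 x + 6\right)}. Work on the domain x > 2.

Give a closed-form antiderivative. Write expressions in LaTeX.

An antiderivative is F(x) = - \frac{- 10 \log{\left(x - 2 \right)} - 7 \log{\left(x - 1 \right)} + 17 \log{\left(x + \frac{3}{2} \right)}}{42}.

The denominator factors as 6 \left(x - 2\right) \left(x - 1\right) \left(2 x + 3\right); partial fractions split f into directly integrable pieces: - \frac{17}{21 \left(2 x + 3\right)} + \frac{1}{6 \left(x - 1\right)} + \frac{5}{21 \left(x - 2\right)}.
Check: d/dx[- \frac{- 10 \log{\left(x - 2 \right)} - 7 \log{\left(x - 1 \right)} + 17 \log{\left(x + \frac{3}{2} \right)}}{42}] = \frac{15 x - 20}{12 x^{3} - 18 x^{2} - 30 x + 36}, which equals f(x).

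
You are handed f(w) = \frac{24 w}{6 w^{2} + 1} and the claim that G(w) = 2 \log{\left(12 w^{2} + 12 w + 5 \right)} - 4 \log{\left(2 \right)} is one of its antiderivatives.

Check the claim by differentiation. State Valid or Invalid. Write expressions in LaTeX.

Invalid: d/dw[G] - f = \frac{- 144 w^{2} - 72 w + 24}{72 w^{4} + 72 w^{3} + 42 w^{2} + 12 w + 5}, which is not 0.

d/dw[G] = \frac{48 w + 24}{12 w^{2} + 12 w + 5}
d/dw[G] - f(w) = \frac{- 144 w^{2} - 72 w + 24}{72 w^{4} + 72 w^{3} + 42 w^{2} + 12 w + 5} != 0.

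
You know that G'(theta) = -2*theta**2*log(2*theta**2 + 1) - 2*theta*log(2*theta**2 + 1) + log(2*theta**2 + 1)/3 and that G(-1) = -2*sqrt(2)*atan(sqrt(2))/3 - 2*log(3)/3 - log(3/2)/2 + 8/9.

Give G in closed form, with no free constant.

Integrate term by term and add the pieces.
A general antiderivative is 4*theta**3/9 + theta**2 - 4*theta/3 + (-2*theta**3/3 - theta**2 + theta/3)*log(2*theta**2 + 1) - log(theta**2 + 1/2)/2 + 2*sqrt(2)*atan(sqrt(2)*theta)/3 + C.
The condition gives C = -2*sqrt(2)*atan(sqrt(2))/3 - 2*log(3)/3 - log(3/2)/2 + 8/9 - (-2*sqrt(2)*atan(sqrt(2))/3 - 2*log(3)/3 - log(3/2)/2 + 17/9) = -1.
So G(theta) = (-12*theta**3*log(2*theta**2 + 1) + 8*theta**3 - 18*theta**2*log(2*theta**2 + 1) + 18*theta**2 + 6*theta*log(2*theta**2 + 1) - 24*theta - 9*log(theta**2 + 1/2) + 12*sqrt(2)*atan(sqrt(2)*theta) - 18)/18.
Check: d/dtheta[(-12*theta**3*log(2*theta**2 + 1) + 8*theta**3 - 18*theta**2*log(2*theta**2 + 1) + 18*theta**2 + 6*theta*log(2*theta**2 + 1) - 24*theta - 9*log(theta**2 + 1/2) + 12*sqrt(2)*atan(sqrt(2)*theta) - 18)/18] = -2*theta**2*log(2*theta**2 + 1) - 2*theta*log(2*theta**2 + 1) + log(2*theta**2 + 1)/3 = G'(theta).

G(theta) = (-12*theta**3*log(2*theta**2 + 1) + 8*theta**3 - 18*theta**2*log(2*theta**2 + 1) + 18*theta**2 + 6*theta*log(2*theta**2 + 1) - 24*theta - 9*log(theta**2 + 1/2) + 12*sqrt(2)*atan(sqrt(2)*theta) - 18)/18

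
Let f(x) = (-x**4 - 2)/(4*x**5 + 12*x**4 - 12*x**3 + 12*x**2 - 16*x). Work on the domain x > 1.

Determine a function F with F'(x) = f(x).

The denominator factors as 4*x*(x - 1)*(x + 4)*(x**2 + 1); partial fractions split f into directly integrable pieces: -3*(5*x - 3)/(136*(x**2 + 1)) - 129/(680*(x + 4)) - 3/(40*(x - 1)) + 1/(8*x).
Check: d/dx[(170*log(x) - 102*log(x - 1) - 258*log(x + 4) - 75*log(x**2 + 1) + 90*atan(x))/1360] = (-x**4 - 2)/(4*x**5 + 12*x**4 - 12*x**3 + 12*x**2 - 16*x) = f(x).

An antiderivative is F(x) = (170*log(x) - 102*log(x - 1) - 258*log(x + 4) - 75*log(x**2 + 1) + 90*atan(x))/1360.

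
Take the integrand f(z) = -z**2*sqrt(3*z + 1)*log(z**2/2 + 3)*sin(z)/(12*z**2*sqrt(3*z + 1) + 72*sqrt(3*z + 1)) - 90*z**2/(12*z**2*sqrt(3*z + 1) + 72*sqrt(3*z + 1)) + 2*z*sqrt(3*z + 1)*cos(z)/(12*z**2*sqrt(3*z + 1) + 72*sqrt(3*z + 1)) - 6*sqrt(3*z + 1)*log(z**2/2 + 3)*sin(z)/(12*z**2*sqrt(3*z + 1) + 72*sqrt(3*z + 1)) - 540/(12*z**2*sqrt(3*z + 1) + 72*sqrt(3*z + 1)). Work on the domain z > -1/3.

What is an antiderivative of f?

The integrand splits into summands that can be handled one at a time.
Check: d/dz[-5*sqrt(3*z + 1) + log(z**2/2 + 3)*cos(z)/12] = (-z**2*sqrt(3*z + 1)*log(z**2/2 + 3)*sin(z) - 90*z**2 + 2*z*sqrt(3*z + 1)*cos(z) - 6*sqrt(3*z + 1)*log(z**2/2 + 3)*sin(z) - 540)/(12*z**2*sqrt(3*z + 1) + 72*sqrt(3*z + 1)), which equals f(z).

An antiderivative is F(z) = -5*sqrt(3*z + 1) + log(z**2/2 + 3)*cos(z)/12.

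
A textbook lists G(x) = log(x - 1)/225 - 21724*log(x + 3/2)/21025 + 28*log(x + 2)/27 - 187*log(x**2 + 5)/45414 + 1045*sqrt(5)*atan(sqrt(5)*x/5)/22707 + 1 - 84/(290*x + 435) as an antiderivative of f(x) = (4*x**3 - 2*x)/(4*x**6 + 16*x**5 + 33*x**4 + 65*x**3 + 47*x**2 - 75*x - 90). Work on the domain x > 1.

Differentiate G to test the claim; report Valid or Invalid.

d/dx[G] = (4*x**3 - 2*x)/(4*x**6 + 16*x**5 + 33*x**4 + 65*x**3 + 47*x**2 - 75*x - 90)
This equals f(x) exactly, so the claim holds.

Valid - the claim checks out under differentiation.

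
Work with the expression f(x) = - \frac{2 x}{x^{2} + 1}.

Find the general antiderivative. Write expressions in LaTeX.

f matches the chain-rule pattern g'(h)*h' with inner function h(x) = x^{2} + 1; substituting u = h(x) collapses the integral.
Check: d/dx[- \log{\left(x^{2} + 1 \right)}] = - \frac{2 x}{x^{2} + 1} = f(x).

F(x) = - \log{\left(x^{2} + 1 \right)} + C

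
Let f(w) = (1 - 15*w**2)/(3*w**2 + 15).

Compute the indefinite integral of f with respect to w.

F(w) = (-75*w + 76*sqrt(5)*atan(sqrt(5)*w/5))/15 + C

Any candidate F(w) must reproduce f(w) exactly when differentiated.
Check: d/dw[(-75*w + 76*sqrt(5)*atan(sqrt(5)*w/5))/15] = (1 - 15*w**2)/(3*w**2 + 15) = f(w).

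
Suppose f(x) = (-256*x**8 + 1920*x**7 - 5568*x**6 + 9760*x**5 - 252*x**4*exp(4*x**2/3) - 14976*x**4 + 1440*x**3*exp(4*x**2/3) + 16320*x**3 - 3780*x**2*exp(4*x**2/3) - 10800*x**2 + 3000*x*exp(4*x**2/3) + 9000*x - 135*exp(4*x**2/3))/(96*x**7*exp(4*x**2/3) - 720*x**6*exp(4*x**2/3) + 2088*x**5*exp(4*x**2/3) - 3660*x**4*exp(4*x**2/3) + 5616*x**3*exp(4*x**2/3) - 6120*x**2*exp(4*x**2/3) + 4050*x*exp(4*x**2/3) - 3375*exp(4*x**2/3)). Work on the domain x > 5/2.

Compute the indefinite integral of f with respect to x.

Check any antiderivative F(x) by computing F'(x) and comparing it with f(x).
Check: d/dx[exp(-4*x**2/3) + 5/(16*x**2 - 80*x + 100) + 1/(x**2 + 3/2)] = (-256*x**8 + 1920*x**7 - 5568*x**6 + 9760*x**5 - 252*x**4*exp(4*x**2/3) - 14976*x**4 + 1440*x**3*exp(4*x**2/3) + 16320*x**3 - 3780*x**2*exp(4*x**2/3) - 10800*x**2 + 3000*x*exp(4*x**2/3) + 9000*x - 135*exp(4*x**2/3))/(96*x**7*exp(4*x**2/3) - 720*x**6*exp(4*x**2/3) + 2088*x**5*exp(4*x**2/3) - 3660*x**4*exp(4*x**2/3) + 5616*x**3*exp(4*x**2/3) - 6120*x**2*exp(4*x**2/3) + 4050*x*exp(4*x**2/3) - 3375*exp(4*x**2/3)) = f(x).

F(x) = exp(-4*x**2/3) + 5/(16*x**2 - 80*x + 100) + 1/(x**2 + 3/2) + C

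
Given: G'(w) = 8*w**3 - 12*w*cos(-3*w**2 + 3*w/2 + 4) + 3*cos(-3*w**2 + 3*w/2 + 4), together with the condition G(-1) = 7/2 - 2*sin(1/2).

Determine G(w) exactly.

The integrand splits into summands that can be handled one at a time.
A general antiderivative is 2*w**4 + 2*sin(-3*w**2 + 3*w/2 + 4) + 1/2 + C.
The condition gives C = 7/2 - 2*sin(1/2) - (5/2 - 2*sin(1/2)) = 1.
So G(w) = 2*w**4 + 2*sin(-3*w**2 + 3*w/2 + 4) + 3/2.
Check: d/dw[2*w**4 + 2*sin(-3*w**2 + 3*w/2 + 4) + 3/2] = 8*w**3 - 12*w*cos(-3*w**2 + 3*w/2 + 4) + 3*cos(-3*w**2 + 3*w/2 + 4) = G'(w).

G(w) = 2*w**4 + 2*sin(-3*w**2 + 3*w/2 + 4) + 3/2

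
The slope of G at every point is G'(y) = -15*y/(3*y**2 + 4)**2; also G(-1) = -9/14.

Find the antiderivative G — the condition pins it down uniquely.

G'(y) matches the chain-rule pattern g'(h)*h' with inner function h(y) = 3*y**2/2 + 2; substituting u = h(y) collapses the integral.
A general antiderivative is 5/(4*(3*y**2/2 + 2)) + C.
The condition gives C = -9/14 - (5/14) = -1.
So G(y) = -1 + 5/(4*(3*y**2/2 + 2)).
Check: d/dy[-1 + 5/(4*(3*y**2/2 + 2))] = -15*y/(9*y**4 + 24*y**2 + 16), which equals G'(y).

G(y) = -1 + 5/(4*(3*y**2/2 + 2))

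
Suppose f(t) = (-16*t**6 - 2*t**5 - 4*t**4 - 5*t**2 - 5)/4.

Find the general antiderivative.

Recover f(t) by differentiating a candidate F(t); any mismatch rules it out.
Check: d/dt[-4*t**7/7 - t**6/12 - t**5/5 - 5*t**3/12 - 5*t/4] = -4*t**6 - t**5/2 - t**4 - 5*t**2/4 - 5/4, which equals f(t).

F(t) = -4*t**7/7 - t**6/12 - t**5/5 - 5*t**3/12 - 5*t/4 + C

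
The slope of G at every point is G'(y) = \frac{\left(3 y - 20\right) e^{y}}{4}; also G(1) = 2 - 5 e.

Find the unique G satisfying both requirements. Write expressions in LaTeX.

G(y) = \frac{3 y e^{y}}{4} - \frac{23 e^{y}}{4} + 2

G'(y) has the shape u'v + uv' for u = \frac{3 y}{4} - \frac{23}{4} and v = e^{y} — it is the derivative of the product u*v.
A general antiderivative is \frac{\left(3 y - 23\right) e^{y}}{4} + C.
The condition gives C = 2 - 5 e - (- 5 e) = 2.
So G(y) = \frac{3 y e^{y}}{4} - \frac{23 e^{y}}{4} + 2.
Check: d/dy[\frac{3 y e^{y}}{4} - \frac{23 e^{y}}{4} + 2] = \frac{3 y e^{y}}{4} - 5 e^{y}, which equals G'(y).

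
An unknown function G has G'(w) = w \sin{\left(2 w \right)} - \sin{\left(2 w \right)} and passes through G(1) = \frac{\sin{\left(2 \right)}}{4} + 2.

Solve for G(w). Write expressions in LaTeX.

The integrand splits into summands that can be handled one at a time.
A general antiderivative is - \frac{w \cos{\left(2 w \right)}}{2} + \frac{\sin{\left(2 w \right)}}{4} + \frac{\cos{\left(2 w \right)}}{2} + C.
The condition gives C = \frac{\sin{\left(2 \right)}}{4} + 2 - (\frac{\sin{\left(2 \right)}}{4}) = 2.
So G(w) = - \frac{w \cos{\left(2 w \right)}}{2} + \frac{\sin{\left(2 w \right)}}{4} + \frac{\cos{\left(2 w \right)}}{2} + 2.
Check: d/dw[- \frac{w \cos{\left(2 w \right)}}{2} + \frac{\sin{\left(2 w \right)}}{4} + \frac{\cos{\left(2 w \right)}}{2} + 2] = w \sin{\left(2 w \right)} - \sin{\left(2 w \right)} = G'(w).

G(w) = - \frac{w \cos{\left(2 w \right)}}{2} + \frac{\sin{\left(2 w \right)}}{4} + \frac{\cos{\left(2 w \right)}}{2} + 2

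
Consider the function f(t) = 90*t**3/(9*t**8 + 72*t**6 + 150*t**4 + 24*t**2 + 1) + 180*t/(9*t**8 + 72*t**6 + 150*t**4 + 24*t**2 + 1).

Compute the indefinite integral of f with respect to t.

The substitution u = t**4 + 4*t**2 + 1/3 works: f is exactly (dF/du)*(du/dt) for that inner function.
Check: d/dt[-15/(2*(3*t**4 + 12*t**2 + 1))] = (90*t**3 + 180*t)/(9*t**8 + 72*t**6 + 150*t**4 + 24*t**2 + 1), which equals f(t).

F(t) = -15/(2*(3*t**4 + 12*t**2 + 1)) + C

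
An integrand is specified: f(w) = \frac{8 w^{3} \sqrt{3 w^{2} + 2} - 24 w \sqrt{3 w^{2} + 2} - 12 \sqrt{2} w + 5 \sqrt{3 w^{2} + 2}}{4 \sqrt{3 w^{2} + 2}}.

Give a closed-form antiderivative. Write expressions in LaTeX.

Whatever form F(w) takes, F'(w) = f(w) is non-negotiable.
Check: d/dw[\frac{2 w^{4} - 12 w^{2} + 5 w - 4 \sqrt{2} \sqrt{3 w^{2} + 2} + 8}{4}] = \frac{8 w^{3} \sqrt{3 w^{2} + 2} - 24 w \sqrt{3 w^{2} + 2} - 12 \sqrt{2} w + 5 \sqrt{3 w^{2} + 2}}{4 \sqrt{3 w^{2} + 2}} = f(w).

An antiderivative is F(w) = \frac{2 w^{4} - 12 w^{2} + 5 w - 4 \sqrt{2} \sqrt{3 w^{2} + 2} + 8}{4}.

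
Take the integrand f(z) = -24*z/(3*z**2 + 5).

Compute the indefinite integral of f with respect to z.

f matches the chain-rule pattern g'(h)*h' with inner function h(z) = 3*z**2 + 5; substituting u = h(z) collapses the integral.
Check: d/dz[-4*log(3*z**2 + 5)] = -24*z/(3*z**2 + 5) = f(z).

F(z) = -4*log(3*z**2 + 5) + C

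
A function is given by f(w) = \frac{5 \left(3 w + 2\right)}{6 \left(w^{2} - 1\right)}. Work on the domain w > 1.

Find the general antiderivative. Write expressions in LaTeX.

F(w) = \frac{5 \left(5 \log{\left(w - 1 \right)} + \log{\left(w + 1 \right)}\right)}{12} + C

Factor the denominator (6 \left(w - 1\right) \left(w + 1\right)) and decompose: f = \frac{5}{12 \left(w + 1\right)} + \frac{25}{12 \left(w - 1\right)}; each piece integrates to a log, atan, or power term.
Check: d/dw[\frac{5 \left(5 \log{\left(w - 1 \right)} + \log{\left(w + 1 \right)}\right)}{12}] = \frac{15 w + 10}{6 w^{2} - 6}, which equals f(w).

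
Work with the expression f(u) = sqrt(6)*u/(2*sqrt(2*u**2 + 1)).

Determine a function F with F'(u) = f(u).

An antiderivative is F(u) = sqrt(6)*sqrt(2*u**2 + 1)/4.

The substitution w = 3*u**2 + 3/2 works: f is exactly (dF/dw)*(dw/du) for that inner function.
Check: d/du[sqrt(6)*sqrt(2*u**2 + 1)/4] = sqrt(6)*u/(2*sqrt(2*u**2 + 1)) = f(u).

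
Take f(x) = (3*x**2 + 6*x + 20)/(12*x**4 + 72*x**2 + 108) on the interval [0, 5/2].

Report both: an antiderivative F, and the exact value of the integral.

Antiderivative: F(x) = 11*x/(72*x**2 + 216) + 29*sqrt(3)*atan(sqrt(3)*x/3)/216 - 18/(72*x**2 + 216); value = 65/666 + 29*sqrt(3)*atan(5*sqrt(3)/6)/216

Recover f(x) by differentiating a candidate F(x); any mismatch rules it out.
F(x) = 11*x/(72*x**2 + 216) + 29*sqrt(3)*atan(sqrt(3)*x/3)/216 - 18/(72*x**2 + 216) is an antiderivative of f.
Check: d/dx[11*x/(72*x**2 + 216) + 29*sqrt(3)*atan(sqrt(3)*x/3)/216 - 18/(72*x**2 + 216)] = (3*x**2 + 6*x + 20)/(12*x**4 + 72*x**2 + 108) = f(x).
F(5/2) = 19/1332 + 29*sqrt(3)*atan(5*sqrt(3)/6)/216; F(0) = -1/12.
Integral = F(5/2) - F(0) = 65/666 + 29*sqrt(3)*atan(5*sqrt(3)/6)/216.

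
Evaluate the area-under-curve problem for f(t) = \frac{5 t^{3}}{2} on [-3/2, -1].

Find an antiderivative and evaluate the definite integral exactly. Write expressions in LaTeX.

Whatever form F(t) takes, F'(t) = f(t) is non-negotiable.
F(t) = \frac{5 t^{4}}{8} is an antiderivative of f.
Check: d/dt[\frac{5 t^{4}}{8}] = \frac{5 t^{3}}{2} = f(t).
F(-1) = \frac{5}{8}; F(-3/2) = \frac{405}{128}.
Integral = F(-1) - F(-3/2) = - \frac{325}{128}.

Antiderivative: F(t) = \frac{5 t^{4}}{8}; value = - \frac{325}{128}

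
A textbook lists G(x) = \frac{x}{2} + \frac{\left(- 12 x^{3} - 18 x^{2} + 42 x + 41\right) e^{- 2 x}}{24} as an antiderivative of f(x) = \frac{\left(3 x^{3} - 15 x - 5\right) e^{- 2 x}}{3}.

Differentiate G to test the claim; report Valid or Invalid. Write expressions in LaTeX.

d/dx[G] = \frac{\left(6 x^{3} - 30 x + 3 e^{2 x} - 10\right) e^{- 2 x}}{6}
d/dx[G] - f(x) = \frac{1}{2} != 0.

Invalid: d/dx[G] - f = \frac{1}{2}, which is not 0.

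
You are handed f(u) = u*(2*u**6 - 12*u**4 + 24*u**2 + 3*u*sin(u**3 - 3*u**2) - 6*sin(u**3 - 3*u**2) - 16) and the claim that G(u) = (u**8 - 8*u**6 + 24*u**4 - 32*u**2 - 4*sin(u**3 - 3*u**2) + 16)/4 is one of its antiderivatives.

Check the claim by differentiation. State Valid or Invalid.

d/du[G] = 2*u**7 - 12*u**5 + 24*u**3 - 3*u**2*cos(u**3 - 3*u**2) + 6*u*cos(u**3 - 3*u**2) - 16*u
d/du[G] - f(u) = -3*u**2*sin(u**3 - 3*u**2) - 3*u**2*cos(u**3 - 3*u**2) + 6*u*sin(u**3 - 3*u**2) + 6*u*cos(u**3 - 3*u**2) != 0.

Invalid: d/du[G] - f = -3*u**2*sin(u**3 - 3*u**2) - 3*u**2*cos(u**3 - 3*u**2) + 6*u*sin(u**3 - 3*u**2) + 6*u*cos(u**3 - 3*u**2), which is not 0.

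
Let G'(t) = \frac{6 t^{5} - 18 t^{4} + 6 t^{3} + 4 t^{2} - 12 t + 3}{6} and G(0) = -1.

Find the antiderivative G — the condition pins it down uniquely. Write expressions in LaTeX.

G(t) = \frac{30 t^{6} - 108 t^{5} + 45 t^{4} + 40 t^{3} - 180 t^{2} + 90 t - 180}{180}

For G(t) to be correct, d/dt[G] must agree with the stated G'(t) identically.
A general antiderivative is \frac{t^{6}}{6} - \frac{3 t^{5}}{5} + \frac{t^{4}}{4} + \frac{2 t^{3}}{9} - t^{2} + \frac{t}{2} + C.
The condition gives C = -1 - (0) = -1.
So G(t) = \frac{30 t^{6} - 108 t^{5} + 45 t^{4} + 40 t^{3} - 180 t^{2} + 90 t - 180}{180}.
Check: d/dt[\frac{30 t^{6} - 108 t^{5} + 45 t^{4} + 40 t^{3} - 180 t^{2} + 90 t - 180}{180}] = t^{5} - 3 t^{4} + t^{3} + \frac{2 t^{2}}{3} - 2 t + \frac{1}{2}, which equals G'(t).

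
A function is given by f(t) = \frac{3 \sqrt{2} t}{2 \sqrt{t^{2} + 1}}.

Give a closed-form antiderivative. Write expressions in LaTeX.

The substitution u = 2 t^{2} + 2 works: f is exactly (dF/du)*(du/dt) for that inner function.
Check: d/dt[\frac{3 \sqrt{2} \sqrt{t^{2} + 1}}{2}] = \frac{3 \sqrt{2} t}{2 \sqrt{t^{2} + 1}} = f(t).

An antiderivative is F(t) = \frac{3 \sqrt{2} \sqrt{t^{2} + 1}}{2}.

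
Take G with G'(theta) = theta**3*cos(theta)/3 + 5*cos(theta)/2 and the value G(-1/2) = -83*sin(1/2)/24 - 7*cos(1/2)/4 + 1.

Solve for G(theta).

Integrate term by term and add the pieces.
A general antiderivative is theta**3*sin(theta)/3 + theta**2*cos(theta) - 2*theta*sin(theta) + 5*sin(theta)/2 - 2*cos(theta) + C.
The condition gives C = -83*sin(1/2)/24 - 7*cos(1/2)/4 + 1 - (-83*sin(1/2)/24 - 7*cos(1/2)/4) = 1.
So G(theta) = theta**3*sin(theta)/3 + theta**2*cos(theta) - 2*theta*sin(theta) + 5*sin(theta)/2 - 2*cos(theta) + 1.
Check: d/dtheta[theta**3*sin(theta)/3 + theta**2*cos(theta) - 2*theta*sin(theta) + 5*sin(theta)/2 - 2*cos(theta) + 1] = theta**3*cos(theta)/3 + 5*cos(theta)/2 = G'(theta).

G(theta) = theta**3*sin(theta)/3 + theta**2*cos(theta) - 2*theta*sin(theta) + 5*sin(theta)/2 - 2*cos(theta) + 1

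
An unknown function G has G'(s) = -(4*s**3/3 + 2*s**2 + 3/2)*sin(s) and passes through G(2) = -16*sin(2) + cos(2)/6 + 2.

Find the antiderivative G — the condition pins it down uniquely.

The proposed G(s) is checked by its d/ds: the result must match the given G'(s).
A general antiderivative is 4*s**3*cos(s)/3 - 4*s**2*sin(s) + 2*s**2*cos(s) - 4*s*sin(s) - 8*s*cos(s) + 8*sin(s) - 5*cos(s)/2 + C.
The condition gives C = -16*sin(2) + cos(2)/6 + 2 - (-16*sin(2) + cos(2)/6) = 2.
So G(s) = (8*s**3*cos(s) - 24*s**2*sin(s) + 12*s**2*cos(s) - 24*s*sin(s) - 48*s*cos(s) + 48*sin(s) - 15*cos(s) + 12)/6.
Check: d/ds[(8*s**3*cos(s) - 24*s**2*sin(s) + 12*s**2*cos(s) - 24*s*sin(s) - 48*s*cos(s) + 48*sin(s) - 15*cos(s) + 12)/6] = -4*s**3*sin(s)/3 - 2*s**2*sin(s) - 3*sin(s)/2, which equals G'(s).

G(s) = (8*s**3*cos(s) - 24*s**2*sin(s) + 12*s**2*cos(s) - 24*s*sin(s) - 48*s*cos(s) + 48*sin(s) - 15*cos(s) + 12)/6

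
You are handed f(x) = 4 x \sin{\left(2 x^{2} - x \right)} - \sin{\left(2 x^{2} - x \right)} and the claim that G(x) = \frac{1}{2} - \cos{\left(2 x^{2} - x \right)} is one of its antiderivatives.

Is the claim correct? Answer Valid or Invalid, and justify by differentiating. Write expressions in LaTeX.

Valid: G'(x) = f(x).

d/dx[G] = 4 x \sin{\left(2 x^{2} - x \right)} - \sin{\left(2 x^{2} - x \right)}
This equals f(x) exactly, so the claim holds.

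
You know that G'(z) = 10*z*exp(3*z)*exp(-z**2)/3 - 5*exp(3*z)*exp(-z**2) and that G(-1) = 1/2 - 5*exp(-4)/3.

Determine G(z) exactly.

G(z) = -5*exp(3*z)*exp(-z**2)/3 + 1/2

The substitution u = -z**2 + 3*z works: G'(z) is exactly (dG/du)*(du/dz) for that inner function.
A general antiderivative is -5*exp(-z**2 + 3*z)/3 + C.
The condition gives C = 1/2 - 5*exp(-4)/3 - (-5*exp(-4)/3) = 1/2.
So G(z) = -5*exp(3*z)*exp(-z**2)/3 + 1/2.
Check: d/dz[-5*exp(3*z)*exp(-z**2)/3 + 1/2] = (10*z*exp(3*z) - 15*exp(3*z))*exp(-z**2)/3, which equals G'(z).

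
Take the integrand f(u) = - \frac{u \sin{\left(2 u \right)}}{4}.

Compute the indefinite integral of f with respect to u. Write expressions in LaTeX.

Whatever form F(u) takes, F'(u) = f(u) is non-negotiable.
Check: d/du[\frac{2 u \cos{\left(2 u \right)} - \sin{\left(2 u \right)}}{16}] = - \frac{u \sin{\left(2 u \right)}}{4} = f(u).

F(u) = \frac{2 u \cos{\left(2 u \right)} - \sin{\left(2 u \right)}}{16} + C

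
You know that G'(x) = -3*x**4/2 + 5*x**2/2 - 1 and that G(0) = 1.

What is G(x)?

The integrand splits into summands that can be handled one at a time.
A general antiderivative is -3*x**5/10 + 5*x**3/6 - x + C.
The condition gives C = 1 - (0) = 1.
So G(x) = -(9*x**5 - 25*x**3 + 30*x - 30)/30.
Check: d/dx[-(9*x**5 - 25*x**3 + 30*x - 30)/30] = -3*x**4/2 + 5*x**2/2 - 1 = G'(x).

G(x) = -(9*x**5 - 25*x**3 + 30*x - 30)/30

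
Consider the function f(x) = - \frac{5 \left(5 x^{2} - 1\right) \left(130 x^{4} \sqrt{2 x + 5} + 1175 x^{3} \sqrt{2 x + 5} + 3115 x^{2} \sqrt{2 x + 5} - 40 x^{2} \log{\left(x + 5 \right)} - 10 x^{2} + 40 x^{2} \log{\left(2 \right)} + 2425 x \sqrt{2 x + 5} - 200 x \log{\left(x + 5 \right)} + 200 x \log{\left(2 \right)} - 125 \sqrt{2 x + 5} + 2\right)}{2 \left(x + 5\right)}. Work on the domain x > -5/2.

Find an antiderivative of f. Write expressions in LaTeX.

An antiderivative is F(x) = \frac{5 \left(5 x^{2} - 1\right)^{2} \left(- \left(2 x + 5\right)^{\frac{5}{2}} + 2 \log{\left(\frac{x}{2} + \frac{5}{2} \right)}\right)}{2}.

f has the shape u'v + uv' for u = \left(5 x^{2} - 1\right)^{2} and v = - \frac{5 \left(2 x + 5\right)^{\frac{5}{2}}}{2} + 5 \log{\left(\frac{x}{2} + \frac{5}{2} \right)} — it is the derivative of the product u*v.
Check: d/dx[\frac{5 \left(5 x^{2} - 1\right)^{2} \left(- \left(2 x + 5\right)^{\frac{5}{2}} + 2 \log{\left(\frac{x}{2} + \frac{5}{2} \right)}\right)}{2}] = \frac{- 3250 x^{6} \sqrt{2 x + 5} - 29375 x^{5} \sqrt{2 x + 5} - 77225 x^{4} \sqrt{2 x + 5} + 1000 x^{4} \log{\left(x + 5 \right)} - 1000 x^{4} \log{\left(2 \right)} + 250 x^{4} - 54750 x^{3} \sqrt{2 x + 5} + 5000 x^{3} \log{\left(x + 5 \right)} - 5000 x^{3} \log{\left(2 \right)} + 18700 x^{2} \sqrt{2 x + 5} - 200 x^{2} \log{\left(x + 5 \right)} - 100 x^{2} + 200 x^{2} \log{\left(2 \right)} + 12125 x \sqrt{2 x + 5} - 1000 x \log{\left(x + 5 \right)} + 1000 x \log{\left(2 \right)} - 625 \sqrt{2 x + 5} + 10}{2 x + 10}, which equals f(x).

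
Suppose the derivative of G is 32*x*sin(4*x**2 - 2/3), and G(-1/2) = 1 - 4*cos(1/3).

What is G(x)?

The substitution u = 4*x**2 - 2/3 works: G'(x) is exactly (dG/du)*(du/dx) for that inner function.
A general antiderivative is -4*cos(4*x**2 - 2/3) + C.
The condition gives C = 1 - 4*cos(1/3) - (-4*cos(1/3)) = 1.
So G(x) = 1 - 4*cos(4*x**2 - 2/3).
Check: d/dx[1 - 4*cos(4*x**2 - 2/3)] = 32*x*sin(4*x**2 - 2/3) = G'(x).

G(x) = 1 - 4*cos(4*x**2 - 2/3)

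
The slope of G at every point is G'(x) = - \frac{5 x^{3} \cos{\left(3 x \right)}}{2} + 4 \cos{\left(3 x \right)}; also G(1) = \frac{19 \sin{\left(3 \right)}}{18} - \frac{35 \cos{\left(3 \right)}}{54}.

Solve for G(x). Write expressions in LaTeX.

G(x) = - \frac{5 x^{3} \sin{\left(3 x \right)}}{6} - \frac{5 x^{2} \cos{\left(3 x \right)}}{6} + \frac{5 x \sin{\left(3 x \right)}}{9} + \frac{4 \sin{\left(3 x \right)}}{3} + \frac{5 \cos{\left(3 x \right)}}{27}

The integrand splits into summands that can be handled one at a time.
A general antiderivative is - \frac{5 x^{3} \sin{\left(3 x \right)}}{6} - \frac{5 x^{2} \cos{\left(3 x \right)}}{6} + \frac{5 x \sin{\left(3 x \right)}}{9} + \frac{4 \sin{\left(3 x \right)}}{3} + \frac{5 \cos{\left(3 x \right)}}{27} + C.
The condition gives C = \frac{19 \sin{\left(3 \right)}}{18} - \frac{35 \cos{\left(3 \right)}}{54} - (\frac{19 \sin{\left(3 \right)}}{18} - \frac{35 \cos{\left(3 \right)}}{54}) = 0.
So G(x) = - \frac{5 x^{3} \sin{\left(3 x \right)}}{6} - \frac{5 x^{2} \cos{\left(3 x \right)}}{6} + \frac{5 x \sin{\left(3 x \right)}}{9} + \frac{4 \sin{\left(3 x \right)}}{3} + \frac{5 \cos{\left(3 x \right)}}{27}.
Check: d/dx[- \frac{5 x^{3} \sin{\left(3 x \right)}}{6} - \frac{5 x^{2} \cos{\left(3 x \right)}}{6} + \frac{5 x \sin{\left(3 x \right)}}{9} + \frac{4 \sin{\left(3 x \right)}}{3} + \frac{5 \cos{\left(3 x \right)}}{27}] = - \frac{5 x^{3} \cos{\left(3 x \right)}}{2} + 4 \cos{\left(3 x \right)} = G'(x).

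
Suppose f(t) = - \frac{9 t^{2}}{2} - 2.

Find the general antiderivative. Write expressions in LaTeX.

F(t) = \frac{- 9 t^{3} - 12 t - 2}{6} + C

Differentiate the proposed F(t) back; it has to land on f(t) exactly.
Check: d/dt[\frac{- 9 t^{3} - 12 t - 2}{6}] = - \frac{9 t^{2}}{2} - 2 = f(t).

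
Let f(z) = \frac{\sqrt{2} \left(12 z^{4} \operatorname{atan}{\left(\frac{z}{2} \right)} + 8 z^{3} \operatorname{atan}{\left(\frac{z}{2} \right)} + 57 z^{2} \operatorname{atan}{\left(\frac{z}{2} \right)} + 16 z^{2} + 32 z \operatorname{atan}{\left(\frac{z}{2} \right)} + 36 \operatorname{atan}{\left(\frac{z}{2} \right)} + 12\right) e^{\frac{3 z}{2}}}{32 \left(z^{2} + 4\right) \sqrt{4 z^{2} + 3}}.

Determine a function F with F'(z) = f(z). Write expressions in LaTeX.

Differentiate the proposed F(z) back; it has to land on f(z) exactly.
Check: d/dz[\frac{\sqrt{2} \sqrt{4 z^{2} + 3} e^{\frac{3 z}{2}} \operatorname{atan}{\left(\frac{z}{2} \right)}}{16}] = \frac{12 \sqrt{2} z^{4} e^{\frac{3 z}{2}} \operatorname{atan}{\left(\frac{z}{2} \right)} + 8 \sqrt{2} z^{3} e^{\frac{3 z}{2}} \operatorname{atan}{\left(\frac{z}{2} \right)} + 57 \sqrt{2} z^{2} e^{\frac{3 z}{2}} \operatorname{atan}{\left(\frac{z}{2} \right)} + 16 \sqrt{2} z^{2} e^{\frac{3 z}{2}} + 32 \sqrt{2} z e^{\frac{3 z}{2}} \operatorname{atan}{\left(\frac{z}{2} \right)} + 36 \sqrt{2} e^{\frac{3 z}{2}} \operatorname{atan}{\left(\frac{z}{2} \right)} + 12 \sqrt{2} e^{\frac{3 z}{2}}}{32 z^{2} \sqrt{4 z^{2} + 3} + 128 \sqrt{4 z^{2} + 3}}, which equals f(z).

An antiderivative is F(z) = \frac{\sqrt{2} \sqrt{4 z^{2} + 3} e^{\frac{3 z}{2}} \operatorname{atan}{\left(\frac{z}{2} \right)}}{16}.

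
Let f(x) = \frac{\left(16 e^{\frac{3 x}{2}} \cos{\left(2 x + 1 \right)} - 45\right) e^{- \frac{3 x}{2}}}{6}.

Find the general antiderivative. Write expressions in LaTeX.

F(x) = \frac{\left(4 e^{\frac{3 x}{2}} \sin{\left(2 x + 1 \right)} + 15\right) e^{- \frac{3 x}{2}}}{3} + C

Recover f(x) by differentiating a candidate F(x); any mismatch rules it out.
Check: d/dx[\frac{\left(4 e^{\frac{3 x}{2}} \sin{\left(2 x + 1 \right)} + 15\right) e^{- \frac{3 x}{2}}}{3}] = \frac{\left(16 e^{\frac{3 x}{2}} \cos{\left(2 x + 1 \right)} - 45\right) e^{- \frac{3 x}{2}}}{6} = f(x).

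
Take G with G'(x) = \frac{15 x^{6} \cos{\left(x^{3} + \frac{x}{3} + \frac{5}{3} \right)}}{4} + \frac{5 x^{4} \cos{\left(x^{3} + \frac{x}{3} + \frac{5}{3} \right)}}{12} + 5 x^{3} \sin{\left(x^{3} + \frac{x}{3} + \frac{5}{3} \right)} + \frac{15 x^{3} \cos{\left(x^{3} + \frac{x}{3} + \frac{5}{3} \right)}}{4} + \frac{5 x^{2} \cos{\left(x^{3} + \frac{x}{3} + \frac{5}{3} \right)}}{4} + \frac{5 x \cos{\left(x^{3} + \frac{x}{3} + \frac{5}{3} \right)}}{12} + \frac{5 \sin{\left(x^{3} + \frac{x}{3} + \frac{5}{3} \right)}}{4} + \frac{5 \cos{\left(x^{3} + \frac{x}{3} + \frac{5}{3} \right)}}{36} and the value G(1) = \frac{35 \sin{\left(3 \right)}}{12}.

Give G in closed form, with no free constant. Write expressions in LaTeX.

Recognize the product-rule pattern: G'(x) = u'v + uv' with u = \frac{5 x^{4}}{4} + \frac{5 x}{4} + \frac{5}{12}, v = \sin{\left(x^{3} + \frac{x}{3} + \frac{5}{3} \right)}, so integration by parts undoes it.
A general antiderivative is \frac{5 \left(x^{4} + x + \frac{1}{3}\right) \sin{\left(x^{3} + \frac{x}{3} + \frac{5}{3} \right)}}{4} + C.
The condition gives C = \frac{35 \sin{\left(3 \right)}}{12} - (\frac{35 \sin{\left(3 \right)}}{12}) = 0.
So G(x) = \frac{5 \left(x^{4} + x + \frac{1}{3}\right) \sin{\left(x^{3} + \frac{x}{3} + \frac{5}{3} \right)}}{4}.
Check: d/dx[\frac{5 \left(x^{4} + x + \frac{1}{3}\right) \sin{\left(x^{3} + \frac{x}{3} + \frac{5}{3} \right)}}{4}] = \frac{15 x^{6} \cos{\left(x^{3} + \frac{x}{3} + \frac{5}{3} \right)}}{4} + \frac{5 x^{4} \cos{\left(x^{3} + \frac{x}{3} + \frac{5}{3} \right)}}{12} + 5 x^{3} \sin{\left(x^{3} + \frac{x}{3} + \frac{5}{3} \right)} + \frac{15 x^{3} \cos{\left(x^{3} + \frac{x}{3} + \frac{5}{3} \right)}}{4} + \frac{5 x^{2} \cos{\left(x^{3} + \frac{x}{3} + \frac{5}{3} \right)}}{4} + \frac{5 x \cos{\left(x^{3} + \frac{x}{3} + \frac{5}{3} \right)}}{12} + \frac{5 \sin{\left(x^{3} + \frac{x}{3} + \frac{5}{3} \right)}}{4} + \frac{5 \cos{\left(x^{3} + \frac{x}{3} + \frac{5}{3} \right)}}{36} = G'(x).

G(x) = \frac{5 \left(x^{4} + x + \frac{1}{3}\right) \sin{\left(x^{3} + \frac{x}{3} + \frac{5}{3} \right)}}{4}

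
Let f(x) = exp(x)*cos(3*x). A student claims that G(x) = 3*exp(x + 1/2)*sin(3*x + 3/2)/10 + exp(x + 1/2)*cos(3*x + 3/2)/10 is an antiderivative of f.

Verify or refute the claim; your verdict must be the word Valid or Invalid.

d/dx[G] = exp(1/2)*exp(x)*cos(3*x + 3/2)
d/dx[G] - f(x) = -exp(x)*cos(3*x) + exp(1/2)*exp(x)*cos(3*x + 3/2) != 0.

Invalid: d/dx[G] - f = -exp(x)*cos(3*x) + exp(1/2)*exp(x)*cos(3*x + 3/2), which is not 0.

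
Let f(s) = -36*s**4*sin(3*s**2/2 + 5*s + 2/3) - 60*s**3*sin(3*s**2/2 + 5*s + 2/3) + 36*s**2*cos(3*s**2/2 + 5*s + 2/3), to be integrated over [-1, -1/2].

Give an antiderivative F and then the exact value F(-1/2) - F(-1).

Recognize the product-rule pattern: f = u'v + uv' with u = 12*s**3, v = cos(3*s**2/2 + 5*s + 2/3), so integration by parts undoes it.
F(s) = 12*s**3*cos(3*s**2/2 + 5*s + 2/3) is an antiderivative of f.
Check: d/ds[12*s**3*cos(3*s**2/2 + 5*s + 2/3)] = -36*s**4*sin(3*s**2/2 + 5*s + 2/3) - 60*s**3*sin(3*s**2/2 + 5*s + 2/3) + 36*s**2*cos(3*s**2/2 + 5*s + 2/3) = f(s).
F(-1/2) = -3*cos(35/24)/2; F(-1) = -12*cos(17/6).
Integral = F(-1/2) - F(-1) = 12*cos(17/6) - 3*cos(35/24)/2.

Antiderivative: F(s) = 12*s**3*cos(3*s**2/2 + 5*s + 2/3); value = 12*cos(17/6) - 3*cos(35/24)/2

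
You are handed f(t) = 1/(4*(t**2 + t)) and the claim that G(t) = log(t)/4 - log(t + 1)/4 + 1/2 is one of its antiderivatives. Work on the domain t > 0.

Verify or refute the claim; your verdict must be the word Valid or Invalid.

d/dt[G] = 1/(4*t**2 + 4*t)
This equals f(t) exactly, so the claim holds.

Valid: G'(t) = f(t).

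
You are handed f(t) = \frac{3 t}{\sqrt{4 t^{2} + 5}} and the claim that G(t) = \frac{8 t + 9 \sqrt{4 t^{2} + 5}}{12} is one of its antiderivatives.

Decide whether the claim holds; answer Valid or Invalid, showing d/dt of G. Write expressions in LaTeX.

d/dt[G] = \frac{9 t + 2 \sqrt{4 t^{2} + 5}}{3 \sqrt{4 t^{2} + 5}}
d/dt[G] - f(t) = \frac{2}{3} != 0.

Invalid: d/dt[G] - f = \frac{2}{3}, which is not 0.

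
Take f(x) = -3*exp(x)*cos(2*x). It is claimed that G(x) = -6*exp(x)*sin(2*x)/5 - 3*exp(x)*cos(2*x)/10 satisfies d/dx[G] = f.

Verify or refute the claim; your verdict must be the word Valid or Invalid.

Invalid: d/dx[G] - f = -3*exp(x)*sin(2*x)/5 + 3*exp(x)*cos(2*x)/10, which is not 0.

d/dx[G] = -3*exp(x)*sin(2*x)/5 - 27*exp(x)*cos(2*x)/10
d/dx[G] - f(x) = -3*exp(x)*sin(2*x)/5 + 3*exp(x)*cos(2*x)/10 != 0.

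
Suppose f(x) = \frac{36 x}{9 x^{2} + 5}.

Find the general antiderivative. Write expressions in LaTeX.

f matches the chain-rule pattern g'(h)*h' with inner function h(x) = 3 x^{2} + \frac{5}{3}; substituting u = h(x) collapses the integral.
Check: d/dx[2 \log{\left(3 x^{2} + \frac{5}{3} \right)}] = \frac{36 x}{9 x^{2} + 5} = f(x).

F(x) = 2 \log{\left(3 x^{2} + \frac{5}{3} \right)} + C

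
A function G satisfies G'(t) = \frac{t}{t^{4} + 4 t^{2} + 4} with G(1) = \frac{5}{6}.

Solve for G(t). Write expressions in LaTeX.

G'(t) matches the chain-rule pattern g'(h)*h' with inner function h(t) = t^{2} + 2; substituting u = h(t) collapses the integral.
A general antiderivative is - \frac{1}{2 \left(t^{2} + 2\right)} + C.
The condition gives C = \frac{5}{6} - (- \frac{1}{6}) = 1.
So G(t) = 1 - \frac{1}{2 t^{2} + 4}.
Check: d/dt[1 - \frac{1}{2 t^{2} + 4}] = \frac{t}{t^{4} + 4 t^{2} + 4} = G'(t).

G(t) = 1 - \frac{1}{2 t^{2} + 4}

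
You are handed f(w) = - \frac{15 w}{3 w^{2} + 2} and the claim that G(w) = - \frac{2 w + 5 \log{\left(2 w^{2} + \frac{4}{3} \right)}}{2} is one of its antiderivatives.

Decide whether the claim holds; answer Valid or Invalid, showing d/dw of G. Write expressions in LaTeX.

Invalid: d/dw[G] - f = -1, which is not 0.

d/dw[G] = \frac{- 3 w^{2} - 15 w - 2}{3 w^{2} + 2}
d/dw[G] - f(w) = -1 != 0.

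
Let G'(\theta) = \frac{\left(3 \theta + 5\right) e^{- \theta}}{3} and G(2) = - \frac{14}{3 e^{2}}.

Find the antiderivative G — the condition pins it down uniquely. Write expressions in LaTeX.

G(\theta) = \frac{\left(- 3 \theta - 8\right) e^{- \theta}}{3}

Recognize the product-rule pattern: G'(\theta) = u'v + uv' with u = - \theta - \frac{8}{3}, v = e^{- \theta}, so integration by parts undoes it.
A general antiderivative is \frac{\left(- 3 \theta - 8\right) e^{- \theta}}{3} + C.
The condition gives C = - \frac{14}{3 e^{2}} - (- \frac{14}{3 e^{2}}) = 0.
So G(\theta) = \frac{\left(- 3 \theta - 8\right) e^{- \theta}}{3}.
Check: d/d\theta[\frac{\left(- 3 \theta - 8\right) e^{- \theta}}{3}] = \frac{\left(3 \theta + 5\right) e^{- \theta}}{3} = G'(\theta).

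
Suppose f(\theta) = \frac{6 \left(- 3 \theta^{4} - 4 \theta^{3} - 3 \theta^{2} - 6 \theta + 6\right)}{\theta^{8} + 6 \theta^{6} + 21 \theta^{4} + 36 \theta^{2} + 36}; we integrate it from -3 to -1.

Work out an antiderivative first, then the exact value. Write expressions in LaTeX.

Antiderivative: F(\theta) = \frac{6 \theta + 6}{\theta^{4} + 3 \theta^{2} + 6}; value = \frac{2}{19}

f has the shape u'v + uv' for u = \frac{1}{\frac{\theta^{4}}{3} + \theta^{2} + 2} and v = 2 \theta + 2 — it is the derivative of the product u*v.
F(\theta) = \frac{6 \theta + 6}{\theta^{4} + 3 \theta^{2} + 6} is an antiderivative of f.
Check: d/d\theta[\frac{6 \theta + 6}{\theta^{4} + 3 \theta^{2} + 6}] = \frac{- 18 \theta^{4} - 24 \theta^{3} - 18 \theta^{2} - 36 \theta + 36}{\theta^{8} + 6 \theta^{6} + 21 \theta^{4} + 36 \theta^{2} + 36}, which equals f(\theta).
F(-1) = 0; F(-3) = - \frac{2}{19}.
Integral = F(-1) - F(-3) = \frac{2}{19}.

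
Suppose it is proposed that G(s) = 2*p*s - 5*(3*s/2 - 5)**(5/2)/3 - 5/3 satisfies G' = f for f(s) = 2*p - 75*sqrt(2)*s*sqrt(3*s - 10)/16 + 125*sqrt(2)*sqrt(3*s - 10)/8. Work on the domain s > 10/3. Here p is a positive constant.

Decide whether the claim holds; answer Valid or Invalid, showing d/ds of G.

d/ds[G] = sqrt(2)*(16*sqrt(2)*p - 75*s*sqrt(3*s - 10) + 250*sqrt(3*s - 10))/16
This equals f(s) exactly, so the claim holds.

Valid: G'(s) = f(s).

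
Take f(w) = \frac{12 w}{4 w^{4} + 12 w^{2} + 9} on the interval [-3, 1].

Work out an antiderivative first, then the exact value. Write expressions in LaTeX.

Antiderivative: F(w) = - \frac{3}{2 w^{2} + 3}; value = - \frac{16}{35}

The substitution u = w^{2} + \frac{3}{2} works: f is exactly (dF/du)*(du/dw) for that inner function.
F(w) = - \frac{3}{2 w^{2} + 3} is an antiderivative of f.
Check: d/dw[- \frac{3}{2 w^{2} + 3}] = \frac{12 w}{4 w^{4} + 12 w^{2} + 9} = f(w).
F(1) = - \frac{3}{5}; F(-3) = - \frac{1}{7}.
Integral = F(1) - F(-3) = - \frac{16}{35}.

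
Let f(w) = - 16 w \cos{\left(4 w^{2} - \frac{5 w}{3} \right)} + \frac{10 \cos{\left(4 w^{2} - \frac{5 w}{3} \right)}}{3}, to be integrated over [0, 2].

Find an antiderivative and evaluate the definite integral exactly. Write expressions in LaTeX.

The substitution u = 4 w^{2} - \frac{5 w}{3} works: f is exactly (dF/du)*(du/dw) for that inner function.
F(w) = - 2 \sin{\left(4 w^{2} - \frac{5 w}{3} \right)} is an antiderivative of f.
Check: d/dw[- 2 \sin{\left(4 w^{2} - \frac{5 w}{3} \right)}] = - 16 w \cos{\left(4 w^{2} - \frac{5 w}{3} \right)} + \frac{10 \cos{\left(4 w^{2} - \frac{5 w}{3} \right)}}{3} = f(w).
F(2) = - 2 \sin{\left(\frac{38}{3} \right)}; F(0) = 0.
Integral = F(2) - F(0) = - 2 \sin{\left(\frac{38}{3} \right)}.

Antiderivative: F(w) = - 2 \sin{\left(4 w^{2} - \frac{5 w}{3} \right)}; value = - 2 \sin{\left(\frac{38}{3} \right)}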